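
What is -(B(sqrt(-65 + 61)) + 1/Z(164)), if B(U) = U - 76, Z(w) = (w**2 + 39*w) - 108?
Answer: 2521983/33184 - 2*I ≈ 76.0 - 2.0*I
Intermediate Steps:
Z(w) = -108 + w**2 + 39*w
B(U) = -76 + U
-(B(sqrt(-65 + 61)) + 1/Z(164)) = -((-76 + sqrt(-65 + 61)) + 1/(-108 + 164**2 + 39*164)) = -((-76 + sqrt(-4)) + 1/(-108 + 26896 + 6396)) = -((-76 + 2*I) + 1/33184) = -(-2521983/33184 + 2*I) = 2521983/33184 - 2*I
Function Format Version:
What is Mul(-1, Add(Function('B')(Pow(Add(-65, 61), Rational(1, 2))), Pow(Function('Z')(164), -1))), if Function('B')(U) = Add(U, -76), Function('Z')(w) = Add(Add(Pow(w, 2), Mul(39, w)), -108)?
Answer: Add(Rational(2521983, 33184), Mul(-2, I)) ≈ Add(76.000, Mul(-2.0000, I))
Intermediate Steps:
Function('Z')(w) = Add(-108, Pow(w, 2), Mul(39, w))
Function('B')(U) = Add(-76, U)
Mul(-1, Add(Function('B')(Pow(Add(-65, 61), Rational(1, 2))), Pow(Function('Z')(164), -1))) = Mul(-1, Add(Add(-76, Pow(Add(-65, 61), Rational(1, 2))), Pow(Add(-108, Pow(164, 2), Mul(39, 164)), -1))) = Mul(-1, Add(Add(-76, Pow(-4, Rational(1, 2))), Pow(Add(-108, 26896, 6396), -1))) = Mul(-1, Add(Add(-76, Mul(2, I)), Pow(33184, -1))) = Mul(-1, Add(Add(-76, Mul(2, I)), Rational(1, 33184))) = Mul(-1, Add(Rational(-2521983, 33184), Mul(2, I))) = Add(Rational(2521983, 33184), Mul(-2, I))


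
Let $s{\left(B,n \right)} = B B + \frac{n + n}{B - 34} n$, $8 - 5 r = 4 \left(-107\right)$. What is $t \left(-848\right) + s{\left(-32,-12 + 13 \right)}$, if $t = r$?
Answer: $- \frac{12032069}{165} \approx -72922.0$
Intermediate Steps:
$r = \frac{436}{5}$ ($r = \frac{8}{5} - \frac{4 \left(-107\right)}{5} = \frac{8}{5} - - \frac{428}{5} = \frac{8}{5} + \frac{428}{5} = \frac{436}{5} \approx 87.2$)
$t = \frac{436}{5} \approx 87.2$
$s{\left(B,n \right)} = B^{2} + \frac{2 n^{2}}{-34 + B}$ ($s{\left(B,n \right)} = B^{2} + \frac{2 n}{-34 + B} n = B^{2} + \frac{2 n^{2}}{-34 + B}$)
$t \left(-848\right) + s{\left(-32,-12 + 13 \right)} = \frac{436}{5} \left(-848\right) + \frac{\left(-32\right)^{3} - 34 \left(-32\right)^{2} + 2 \left(-12 + 13\right)^{2}}{-34 - 32} = - \frac{369728}{5} + \frac{-32768 - 34816 + 2 \cdot 1^{2}}{-66} = - \frac{369728}{5} - \frac{-32768 - 34816 + 2 \cdot 1}{66} = - \frac{369728}{5} - \frac{-32768 - 34816 + 2}{66} = - \frac{369728}{5} - - \frac{33791}{33} = - \frac{369728}{5} + \frac{33791}{33} = - \frac{12032069}{165}$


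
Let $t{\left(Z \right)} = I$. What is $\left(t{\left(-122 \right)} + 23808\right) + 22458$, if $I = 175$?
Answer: $46441$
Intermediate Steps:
$t{\left(Z \right)} = 175$
$\left(t{\left(-122 \right)} + 23808\right) + 22458 = \left(175 + 23808\right) + 22458 = 23983 + 22458 = 46441$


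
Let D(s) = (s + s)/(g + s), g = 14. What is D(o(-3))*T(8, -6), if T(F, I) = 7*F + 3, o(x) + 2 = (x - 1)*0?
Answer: -59/3 ≈ -19.667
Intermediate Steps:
o(x) = -2 (o(x) = -2 + (x - 1)*0 = -2 + (-1 + x)*0 = -2 + 0 = -2)
T(F, I) = 3 + 7*F
D(s) = 2*s/(14 + s) (D(s) = (s + s)/(14 + s) = (2*s)/(14 + s) = 2*s/(14 + s))
D(o(-3))*T(8, -6) = (2*(-2)/(14 - 2))*(3 + 7*8) = (2*(-2)/12)*(3 + 56) = (2*(-2)*(1/12))*59 = -⅓*59 = -59/3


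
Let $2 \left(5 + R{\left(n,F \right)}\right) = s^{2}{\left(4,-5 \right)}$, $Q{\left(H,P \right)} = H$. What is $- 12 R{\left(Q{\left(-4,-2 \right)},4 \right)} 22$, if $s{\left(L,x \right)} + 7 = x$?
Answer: $-17688$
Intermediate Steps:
$s{\left(L,x \right)} = -7 + x$
$R{\left(n,F \right)} = 67$ ($R{\left(n,F \right)} = -5 + \frac{\left(-7 - 5\right)^{2}}{2} = -5 + \frac{\left(-12\right)^{2}}{2} = -5 + \frac{1}{2} \cdot 144 = -5 + 72 = 67$)
$- 12 R{\left(Q{\left(-4,-2 \right)},4 \right)} 22 = \left(-12\right) 67 \cdot 22 = \left(-804\right) 22 = -17688$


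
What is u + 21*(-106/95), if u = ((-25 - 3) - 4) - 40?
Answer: -9066/95 ≈ -95.432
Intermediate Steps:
u = -72 (u = (-28 - 4) - 40 = -32 - 40 = -72)
u + 21*(-106/95) = -72 + 21*(-106/95) = -72 - 2226/95 = -9066/95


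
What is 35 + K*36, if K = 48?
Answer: 1763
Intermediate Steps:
35 + K*36 = 35 + 48*36 = 35 + 1728 = 1763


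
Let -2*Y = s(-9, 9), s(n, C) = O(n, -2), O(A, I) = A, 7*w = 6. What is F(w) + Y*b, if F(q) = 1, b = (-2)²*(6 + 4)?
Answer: 181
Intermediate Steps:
w = 6/7 (w = (⅐)*6 = 6/7 ≈ 0.85714)
b = 40 (b = 4*10 = 40)
s(n, C) = n
Y = 9/2 (Y = -½*(-9) = 9/2 ≈ 4.5000)
F(w) + Y*b = 1 + (9/2)*40 = 1 + 180 = 181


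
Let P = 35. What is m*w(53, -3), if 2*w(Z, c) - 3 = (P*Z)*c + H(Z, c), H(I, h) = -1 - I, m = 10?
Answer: -28080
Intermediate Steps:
w(Z, c) = 1 - Z/2 + 35*Z*c/2 (w(Z, c) = 3/2 + ((35*Z)*c + (-1 - Z))/2 = 3/2 + (35*Z*c + (-1 - Z))/2 = 3/2 + (-1 - Z + 35*Z*c)/2 = 3/2 + (-½ - Z/2 + 35*Z*c/2) = 1 - Z/2 + 35*Z*c/2)
m*w(53, -3) = 10*(1 - ½*53 + (35/2)*53*(-3)) = 10*(1 - 53/2 - 5565/2) = 10*(-2808) = -28080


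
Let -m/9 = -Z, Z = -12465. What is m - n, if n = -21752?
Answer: -90433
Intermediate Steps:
m = -112185 (m = -(-9)*(-12465) = -9*12465 = -112185)
m - n = -112185 - 1*(-21752) = -112185 + 21752 = -90433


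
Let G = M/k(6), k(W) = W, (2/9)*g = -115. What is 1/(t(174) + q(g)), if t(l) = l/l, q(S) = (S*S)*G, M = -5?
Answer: -8/1785367 ≈ -4.4809e-6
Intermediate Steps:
g = -1035/2 (g = (9/2)*(-115) = -1035/2 ≈ -517.50)
G = -⅚ (G = -5/6 = -5*⅙ = -⅚ ≈ -0.83333)
q(S) = -5*S²/6 (q(S) = (S*S)*(-⅚) = S²*(-⅚) = -5*S²/6)
t(l) = 1
1/(t(174) + q(g)) = 1/(1 - 5*(-1035/2)²/6) = 1/(1 - ⅚*1071225/4) = 1/(1 - 1785375/8) = 1/(-1785367/8) = -8/1785367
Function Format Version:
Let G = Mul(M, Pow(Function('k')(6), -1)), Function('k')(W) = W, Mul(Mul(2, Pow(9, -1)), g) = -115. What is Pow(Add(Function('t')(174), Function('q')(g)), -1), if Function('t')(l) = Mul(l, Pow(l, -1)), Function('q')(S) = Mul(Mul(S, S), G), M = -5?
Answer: Rational(-8, 1785367) ≈ -4.4809e-6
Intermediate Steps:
g = Rational(-1035, 2) (g = Mul(Rational(9, 2), -115) = Rational(-1035, 2) ≈ -517.50)
G = Rational(-5, 6) (G = Mul(-5, Pow(6, -1)) = Mul(-5, Rational(1, 6)) = Rational(-5, 6) ≈ -0.83333)
Function('q')(S) = Mul(Rational(-5, 6), Pow(S, 2)) (Function('q')(S) = Mul(Mul(S, S), Rational(-5, 6)) = Mul(Pow(S, 2), Rational(-5, 6)) = Mul(Rational(-5, 6), Pow(S, 2)))
Function('t')(l) = 1
Pow(Add(Function('t')(174), Function('q')(g)), -1) = Pow(Add(1, Mul(Rational(-5, 6), Pow(Rational(-1035, 2), 2))), -1) = Pow(Add(1, Mul(Rational(-5, 6), Rational(1071225, 4))), -1) = Pow(Add(1, Rational(-1785375, 8)), -1) = Pow(Rational(-1785367, 8), -1) = Rational(-8, 1785367)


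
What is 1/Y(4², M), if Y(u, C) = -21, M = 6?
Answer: -1/21 ≈ -0.047619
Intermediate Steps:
1/Y(4², M) = 1/(-21) = -1/21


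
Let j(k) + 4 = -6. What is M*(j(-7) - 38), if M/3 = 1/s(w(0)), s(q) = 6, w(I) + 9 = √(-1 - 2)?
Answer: -24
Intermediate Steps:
w(I) = -9 + I*√3 (w(I) = -9 + √(-1 - 2) = -9 + √(-3) = -9 + I*√3)
M = ½ (M = 3/6 = 3*(⅙) = ½ ≈ 0.50000)
j(k) = -10 (j(k) = -4 - 6 = -10)
M*(j(-7) - 38) = (-10 - 38)/2 = (½)*(-48) = -24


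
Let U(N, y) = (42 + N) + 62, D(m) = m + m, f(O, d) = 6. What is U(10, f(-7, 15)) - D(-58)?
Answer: 230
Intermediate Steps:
D(m) = 2*m
U(N, y) = 104 + N
U(10, f(-7, 15)) - D(-58) = (104 + 10) - 2*(-58) = 114 - 1*(-116) = 114 + 116 = 230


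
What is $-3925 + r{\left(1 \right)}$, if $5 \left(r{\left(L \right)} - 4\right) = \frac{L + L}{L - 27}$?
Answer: $- \frac{254866}{65} \approx -3921.0$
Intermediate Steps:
$r{\left(L \right)} = 4 + \frac{2 L}{5 \left(-27 + L\right)}$ ($r{\left(L \right)} = 4 + \frac{\left(L + L\right) \frac{1}{L - 27}}{5} = 4 + \frac{2 L \frac{1}{-27 + L}}{5} = 4 + \frac{2 L}{5 \left(-27 + L\right)}$)
$-3925 + r{\left(1 \right)} = -3925 + \frac{2 \left(-270 + 11 \cdot 1\right)}{5 \left(-27 + 1\right)} = -3925 + \frac{2 \left(-270 + 11\right)}{5 \left(-26\right)} = -3925 + \frac{2}{5} \left(- \frac{1}{26}\right) \left(-259\right) = -3925 + \frac{259}{65} = - \frac{254866}{65}$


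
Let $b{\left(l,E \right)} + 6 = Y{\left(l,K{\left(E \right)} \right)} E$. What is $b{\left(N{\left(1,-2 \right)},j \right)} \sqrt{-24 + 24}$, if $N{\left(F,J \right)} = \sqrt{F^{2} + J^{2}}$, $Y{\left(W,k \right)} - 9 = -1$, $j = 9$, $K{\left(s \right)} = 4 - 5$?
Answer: $0$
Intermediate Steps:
$K{\left(s \right)} = -1$ ($K{\left(s \right)} = 4 - 5 = -1$)
$Y{\left(W,k \right)} = 8$ ($Y{\left(W,k \right)} = 9 - 1 = 8$)
$b{\left(l,E \right)} = -6 + 8 E$
$b{\left(N{\left(1,-2 \right)},j \right)} \sqrt{-24 + 24} = \left(-6 + 8 \cdot 9\right) \sqrt{-24 + 24} = \left(-6 + 72\right) \sqrt{0} = 66 \cdot 0 = 0$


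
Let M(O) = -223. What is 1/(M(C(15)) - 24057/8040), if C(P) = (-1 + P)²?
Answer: -2680/605659 ≈ -0.0044249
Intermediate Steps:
1/(M(C(15)) - 24057/8040) = 1/(-223 - 24057/8040) = 1/(-223 - 24057*1/8040) = 1/(-223 - 8019/2680) = 1/(-605659/2680) = -2680/605659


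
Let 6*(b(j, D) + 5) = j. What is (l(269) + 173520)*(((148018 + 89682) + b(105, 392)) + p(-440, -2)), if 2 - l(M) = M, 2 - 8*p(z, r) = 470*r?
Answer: 164819217213/4 ≈ 4.1205e+10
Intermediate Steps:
p(z, r) = ¼ - 235*r/4
b(j, D) = -5 + j/6
l(M) = 2 - M
(l(269) + 173520)*(((148018 + 89682) + b(105, 392)) + p(-440, -2)) = ((2 - 1*269) + 173520)*(((148018 + 89682) + (-5 + (⅙)*105)) + (¼ - 235/4*(-2))) = ((2 - 269) + 173520)*((237700 + (-5 + 35/2)) + (¼ + 235/2)) = (-267 + 173520)*((237700 + 25/2) + 471/4) = 173253*(475425/2 + 471/4) = 173253*(951321/4) = 164819217213/4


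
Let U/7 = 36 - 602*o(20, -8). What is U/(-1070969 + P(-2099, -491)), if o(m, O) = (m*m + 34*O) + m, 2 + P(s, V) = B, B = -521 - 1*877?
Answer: 623420/1072369 ≈ 0.58135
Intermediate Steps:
B = -1398 (B = -521 - 877 = -1398)
P(s, V) = -1400 (P(s, V) = -2 - 1398 = -1400)
o(m, O) = m + m² + 34*O (o(m, O) = (m² + 34*O) + m = m + m² + 34*O)
U = -623420 (U = 7*(36 - 602*(20 + 20² + 34*(-8))) = 7*(36 - 602*(20 + 400 - 272)) = 7*(36 - 602*148) = 7*(36 - 89096) = 7*(-89060) = -623420)
U/(-1070969 + P(-2099, -491)) = -623420/(-1070969 - 1400) = -623420/(-1072369) = -623420*(-1/1072369) = 623420/1072369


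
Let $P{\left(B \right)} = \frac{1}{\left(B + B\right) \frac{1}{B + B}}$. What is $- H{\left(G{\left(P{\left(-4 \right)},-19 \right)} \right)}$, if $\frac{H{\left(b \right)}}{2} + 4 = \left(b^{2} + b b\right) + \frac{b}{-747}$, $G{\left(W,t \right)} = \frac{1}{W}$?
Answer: $\frac{2990}{747} \approx 4.0027$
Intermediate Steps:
$P{\left(B \right)} = 1$ ($P{\left(B \right)} = \frac{1}{2 B \frac{1}{2 B}} = 1^{-1} = 1$)
$H{\left(b \right)} = -8 + 4 b^{2} - \frac{2 b}{747}$ ($H{\left(b \right)} = -8 + 2 \left(\left(b^{2} + b b\right) + \frac{b}{-747}\right) = -8 + 2 \left(\left(b^{2} + b^{2}\right) + b \left(- \frac{1}{747}\right)\right) = -8 + 2 \left(2 b^{2} - \frac{b}{747}\right) = -8 + \left(4 b^{2} - \frac{2 b}{747}\right) = -8 + 4 b^{2} - \frac{2 b}{747}$)
$- H{\left(G{\left(P{\left(-4 \right)},-19 \right)} \right)} = - (-8 + 4 \left(1^{-1}\right)^{2} - \frac{2}{747 \cdot 1}) = - (-8 + 4 \cdot 1^{2} - \frac{2}{747}) = - (-8 + 4 \cdot 1 - \frac{2}{747}) = - (-8 + 4 - \frac{2}{747}) = \left(-1\right) \left(- \frac{2990}{747}\right) = \frac{2990}{747}$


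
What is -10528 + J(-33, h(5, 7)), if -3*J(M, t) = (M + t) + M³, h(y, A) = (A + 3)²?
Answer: 4286/3 ≈ 1428.7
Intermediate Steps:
h(y, A) = (3 + A)²
J(M, t) = -M/3 - t/3 - M³/3 (J(M, t) = -((M + t) + M³)/3 = -(M + t + M³)/3 = -M/3 - t/3 - M³/3)
-10528 + J(-33, h(5, 7)) = -10528 + (-⅓*(-33) - (3 + 7)²/3 - ⅓*(-33)³) = -10528 + (11 - ⅓*10² - ⅓*(-35937)) = -10528 + (11 - ⅓*100 + 11979) = -10528 + (11 - 100/3 + 11979) = -10528 + 35870/3 = 4286/3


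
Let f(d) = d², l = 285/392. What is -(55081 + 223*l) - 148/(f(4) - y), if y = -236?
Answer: -194899835/3528 ≈ -55244.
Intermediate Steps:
l = 285/392 (l = 285*(1/392) = 285/392 ≈ 0.72704)
-(55081 + 223*l) - 148/(f(4) - y) = -223/(1/(285/392 + 247)) - 148/(4² - 1*(-236)) = -223/(1/(97109/392)) - 148/(16 + 236) = -223/392/97109 - 148/252 = -223*97109/392 - 148*1/252 = -21655307/392 - 37/63 = -194899835/3528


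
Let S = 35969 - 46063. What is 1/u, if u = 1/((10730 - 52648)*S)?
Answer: 423120292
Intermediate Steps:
S = -10094
u = 1/423120292 (u = 1/((10730 - 52648)*(-10094)) = -1/10094/(-41918) = -1/41918*(-1/10094) = 1/423120292 ≈ 2.3634e-9)
1/u = 1/(1/423120292) = 423120292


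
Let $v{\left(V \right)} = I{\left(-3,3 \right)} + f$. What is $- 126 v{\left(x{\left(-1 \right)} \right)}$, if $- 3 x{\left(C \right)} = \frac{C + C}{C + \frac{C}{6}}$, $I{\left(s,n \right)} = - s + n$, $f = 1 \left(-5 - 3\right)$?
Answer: $252$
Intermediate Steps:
$f = -8$ ($f = 1 \left(-8\right) = -8$)
$I{\left(s,n \right)} = n - s$
$x{\left(C \right)} = - \frac{4}{7}$ ($x{\left(C \right)} = - \frac{\left(C + C\right) \frac{1}{C + \frac{C}{6}}}{3} = - \frac{2 C \frac{1}{C + C \frac{1}{6}}}{3} = - \frac{2 C \frac{1}{C + \frac{C}{6}}}{3} = - \frac{2 C \frac{1}{\frac{7}{6} C}}{3} = - \frac{2 C \frac{6}{7 C}}{3} = \left(- \frac{1}{3}\right) \frac{12}{7} = - \frac{4}{7}$)
$v{\left(V \right)} = -2$ ($v{\left(V \right)} = \left(3 - -3\right) - 8 = \left(3 + 3\right) - 8 = 6 - 8 = -2$)
$- 126 v{\left(x{\left(-1 \right)} \right)} = \left(-126\right) \left(-2\right) = 252$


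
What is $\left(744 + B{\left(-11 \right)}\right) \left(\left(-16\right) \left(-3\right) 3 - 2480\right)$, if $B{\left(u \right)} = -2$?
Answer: $-1733312$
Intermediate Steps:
$\left(744 + B{\left(-11 \right)}\right) \left(\left(-16\right) \left(-3\right) 3 - 2480\right) = \left(744 - 2\right) \left(\left(-16\right) \left(-3\right) 3 - 2480\right) = 742 \left(48 \cdot 3 - 2480\right) = 742 \left(144 - 2480\right) = 742 \left(-2336\right) = -1733312$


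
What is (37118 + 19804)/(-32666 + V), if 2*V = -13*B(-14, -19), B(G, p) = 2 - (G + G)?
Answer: -56922/32861 ≈ -1.7322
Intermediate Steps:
B(G, p) = 2 - 2*G
V = -195 (V = (-13*(2 - 2*(-14)))/2 = (-13*(2 + 28))/2 = (-13*30)/2 = (½)*(-390) = -195)
(37118 + 19804)/(-32666 + V) = (37118 + 19804)/(-32666 - 195) = 56922/(-32861) = 56922*(-1/32861) = -56922/32861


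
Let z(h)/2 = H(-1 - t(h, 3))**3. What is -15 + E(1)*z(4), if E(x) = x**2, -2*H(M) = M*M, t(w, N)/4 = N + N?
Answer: -244140685/4 ≈ -6.1035e+7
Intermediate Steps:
t(w, N) = 8*N (t(w, N) = 4*(N + N) = 4*(2*N) = 8*N)
H(M) = -M**2/2 (H(M) = -M*M/2 = -M**2/2)
z(h) = -244140625/4 (z(h) = 2*(-(-1 - 8*3)**2/2)**3 = 2*(-(-1 - 1*24)**2/2)**3 = 2*(-(-1 - 24)**2/2)**3 = 2*(-1/2*(-25)**2)**3 = 2*(-1/2*625)**3 = 2*(-625/2)**3 = 2*(-244140625/8) = -244140625/4)
-15 + E(1)*z(4) = -15 + 1**2*(-244140625/4) = -15 + 1*(-244140625/4) = -15 - 244140625/4 = -244140685/4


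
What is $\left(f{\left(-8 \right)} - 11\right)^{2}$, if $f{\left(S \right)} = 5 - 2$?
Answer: $64$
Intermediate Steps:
$f{\left(S \right)} = 3$ ($f{\left(S \right)} = 5 - 2 = 3$)
$\left(f{\left(-8 \right)} - 11\right)^{2} = \left(3 - 11\right)^{2} = \left(-8\right)^{2} = 64$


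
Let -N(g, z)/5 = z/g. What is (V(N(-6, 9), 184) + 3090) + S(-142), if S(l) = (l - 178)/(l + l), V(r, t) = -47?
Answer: 216133/71 ≈ 3044.1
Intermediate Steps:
N(g, z) = -5*z/g
S(l) = (-178 + l)/(2*l) (S(l) = (-178 + l)/((2*l)) = (-178 + l)*(1/(2*l)) = (-178 + l)/(2*l))
(V(N(-6, 9), 184) + 3090) + S(-142) = (-47 + 3090) + (1/2)*(-178 - 142)/(-142) = 3043 + (1/2)*(-1/142)*(-320) = 3043 + 80/71 = 216133/71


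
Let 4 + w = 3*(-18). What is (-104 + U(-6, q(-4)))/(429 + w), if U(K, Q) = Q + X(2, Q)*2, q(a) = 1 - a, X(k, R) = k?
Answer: -95/371 ≈ -0.25606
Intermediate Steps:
w = -58 (w = -4 + 3*(-18) = -4 - 54 = -58)
U(K, Q) = 4 + Q (U(K, Q) = Q + 2*2 = Q + 4 = 4 + Q)
(-104 + U(-6, q(-4)))/(429 + w) = (-104 + (4 + (1 - 1*(-4))))/(429 - 58) = (-104 + (4 + (1 + 4)))/371 = (-104 + (4 + 5))*(1/371) = (-104 + 9)*(1/371) = -95*1/371 = -95/371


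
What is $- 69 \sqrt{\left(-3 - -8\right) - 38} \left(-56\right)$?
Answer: $3864 i \sqrt{33} \approx 22197.0 i$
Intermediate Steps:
$- 69 \sqrt{\left(-3 - -8\right) - 38} \left(-56\right) = - 69 \sqrt{\left(-3 + 8\right) - 38} \left(-56\right) = - 69 \sqrt{5 - 38} \left(-56\right) = - 69 \sqrt{-33} \left(-56\right) = - 69 i \sqrt{33} \left(-56\right) = 3864 i \sqrt{33}$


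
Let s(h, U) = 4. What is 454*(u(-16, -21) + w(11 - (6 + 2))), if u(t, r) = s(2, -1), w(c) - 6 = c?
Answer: 5902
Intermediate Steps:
w(c) = 6 + c
u(t, r) = 4
454*(u(-16, -21) + w(11 - (6 + 2))) = 454*(4 + (6 + (11 - (6 + 2)))) = 454*(4 + (6 + (11 - 1*8))) = 454*(4 + (6 + (11 - 8))) = 454*(4 + (6 + 3)) = 454*(4 + 9) = 454*13 = 5902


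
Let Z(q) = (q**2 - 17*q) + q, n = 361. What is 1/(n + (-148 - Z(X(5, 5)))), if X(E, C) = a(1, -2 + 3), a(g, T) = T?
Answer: 1/228 ≈ 0.0043860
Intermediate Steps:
X(E, C) = 1 (X(E, C) = -2 + 3 = 1)
Z(q) = q**2 - 16*q
1/(n + (-148 - Z(X(5, 5)))) = 1/(361 + (-148 - (-16 + 1))) = 1/(361 + (-148 - (-15))) = 1/(361 + (-148 - 1*(-15))) = 1/(361 + (-148 + 15)) = 1/(361 - 133) = 1/228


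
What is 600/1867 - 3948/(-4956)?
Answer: 123149/110153 ≈ 1.1180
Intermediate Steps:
600/1867 - 3948/(-4956) = 600*(1/1867) - 3948*(-1/4956) = 600/1867 + 47/59 = 123149/110153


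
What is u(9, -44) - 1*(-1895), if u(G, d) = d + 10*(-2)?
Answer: 1831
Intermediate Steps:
u(G, d) = -20 + d (u(G, d) = d - 20 = -20 + d)
u(9, -44) - 1*(-1895) = (-20 - 44) - 1*(-1895) = -64 + 1895 = 1831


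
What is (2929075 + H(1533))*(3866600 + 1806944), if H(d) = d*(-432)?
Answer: 12860897336536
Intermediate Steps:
H(d) = -432*d
(2929075 + H(1533))*(3866600 + 1806944) = (2929075 - 432*1533)*(3866600 + 1806944) = (2929075 - 662256)*5673544 = 2266819*5673544 = 12860897336536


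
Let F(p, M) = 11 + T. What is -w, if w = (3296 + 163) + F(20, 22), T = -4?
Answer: -3466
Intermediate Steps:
F(p, M) = 7 (F(p, M) = 11 - 4 = 7)
w = 3466 (w = (3296 + 163) + 7 = 3459 + 7 = 3466)
-w = -1*3466 = -3466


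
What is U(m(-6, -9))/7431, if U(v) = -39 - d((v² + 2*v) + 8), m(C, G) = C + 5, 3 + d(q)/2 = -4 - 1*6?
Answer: -13/7431 ≈ -0.0017494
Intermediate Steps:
d(q) = -26 (d(q) = -6 + 2*(-4 - 1*6) = -6 + 2*(-4 - 6) = -6 + 2*(-10) = -6 - 20 = -26)
m(C, G) = 5 + C
U(v) = -13 (U(v) = -39 - 1*(-26) = -39 + 26 = -13)
U(m(-6, -9))/7431 = -13/7431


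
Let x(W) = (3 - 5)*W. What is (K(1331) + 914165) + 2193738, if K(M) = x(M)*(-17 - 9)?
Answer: 3177115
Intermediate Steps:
x(W) = -2*W
K(M) = 52*M (K(M) = (-2*M)*(-17 - 9) = -2*M*(-26) = 52*M)
(K(1331) + 914165) + 2193738 = (52*1331 + 914165) + 2193738 = (69212 + 914165) + 2193738 = 983377 + 2193738 = 3177115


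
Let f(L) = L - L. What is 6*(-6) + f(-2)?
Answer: -36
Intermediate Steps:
f(L) = 0
6*(-6) + f(-2) = 6*(-6) + 0 = -36 + 0 = -36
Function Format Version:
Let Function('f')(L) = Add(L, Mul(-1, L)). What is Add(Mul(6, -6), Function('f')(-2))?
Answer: -36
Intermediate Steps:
Function('f')(L) = 0
Add(Mul(6, -6), Function('f')(-2)) = Add(Mul(6, -6), 0) = Add(-36, 0) = -36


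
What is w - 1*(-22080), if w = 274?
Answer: 22354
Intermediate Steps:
w - 1*(-22080) = 274 - 1*(-22080) = 274 + 22080 = 22354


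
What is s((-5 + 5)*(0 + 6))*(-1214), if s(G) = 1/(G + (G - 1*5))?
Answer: 1214/5 ≈ 242.80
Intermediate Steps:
s(G) = 1/(-5 + 2*G) (s(G) = 1/(G + (G - 5)) = 1/(G + (-5 + G)) = 1/(-5 + 2*G))
s((-5 + 5)*(0 + 6))*(-1214) = -1214/(-5 + 2*((-5 + 5)*(0 + 6))) = -1214/(-5 + 2*(0*6)) = -1214/(-5 + 2*0) = -1214/(-5 + 0) = -1214/(-5) = -1/5*(-1214) = 1214/5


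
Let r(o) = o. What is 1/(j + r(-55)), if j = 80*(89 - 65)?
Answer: 1/1865 ≈ 0.00053619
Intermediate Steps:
j = 1920 (j = 80*24 = 1920)
1/(j + r(-55)) = 1/(1920 - 55) = 1/1865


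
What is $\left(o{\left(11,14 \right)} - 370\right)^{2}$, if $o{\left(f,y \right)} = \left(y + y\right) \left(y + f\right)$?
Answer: $108900$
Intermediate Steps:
$o{\left(f,y \right)} = 2 y \left(f + y\right)$
$\left(o{\left(11,14 \right)} - 370\right)^{2} = \left(2 \cdot 14 \left(11 + 14\right) - 370\right)^{2} = \left(2 \cdot 14 \cdot 25 - 370\right)^{2} = \left(700 - 370\right)^{2} = 330^{2} = 108900$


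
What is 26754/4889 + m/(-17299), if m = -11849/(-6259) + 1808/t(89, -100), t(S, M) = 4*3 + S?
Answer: 292513037686245/53464727946949 ≈ 5.4711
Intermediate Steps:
t(S, M) = 12 + S
m = 12513021/632159 (m = -11849/(-6259) + 1808/(12 + 89) = -11849*(-1/6259) + 1808/101 = 11849/6259 + 1808*(1/101) = 11849/6259 + 1808/101 = 12513021/632159 ≈ 19.794)
26754/4889 + m/(-17299) = 26754/4889 + (12513021/632159)/(-17299) = 26754*(1/4889) + (12513021/632159)*(-1/17299) = 26754/4889 - 12513021/10935718541 = 292513037686245/53464727946949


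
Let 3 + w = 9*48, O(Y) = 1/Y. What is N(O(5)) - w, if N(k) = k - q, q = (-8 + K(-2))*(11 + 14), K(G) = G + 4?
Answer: -1394/5 ≈ -278.80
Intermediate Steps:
K(G) = 4 + G
q = -150 (q = (-8 + (4 - 2))*(11 + 14) = (-8 + 2)*25 = -6*25 = -150)
N(k) = 150 + k (N(k) = k - 1*(-150) = k + 150 = 150 + k)
w = 429 (w = -3 + 9*48 = -3 + 432 = 429)
N(O(5)) - w = (150 + 1/5) - 1*429 = (150 + ⅕) - 429 = 751/5 - 429 = -1394/5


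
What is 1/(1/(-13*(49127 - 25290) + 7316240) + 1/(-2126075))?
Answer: -14896044710925/4880284 ≈ -3.0523e+6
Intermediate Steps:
1/(1/(-13*(49127 - 25290) + 7316240) + 1/(-2126075)) = 1/(1/(-13*23837 + 7316240) - 1/2126075) = 1/(1/(-309881 + 7316240) - 1/2126075) = 1/(1/7006359 - 1/2126075) = 1/(-4880284/14896044710925) = -14896044710925/4880284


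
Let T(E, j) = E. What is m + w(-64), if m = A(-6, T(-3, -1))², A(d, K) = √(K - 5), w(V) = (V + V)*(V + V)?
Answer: 16376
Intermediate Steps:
w(V) = 4*V² (w(V) = (2*V)*(2*V) = 4*V²)
A(d, K) = √(-5 + K)
m = -8 (m = (√(-5 - 3))² = (√(-8))² = (2*I*√2)² = -8)
m + w(-64) = -8 + 4*(-64)² = -8 + 4*4096 = -8 + 16384 = 16376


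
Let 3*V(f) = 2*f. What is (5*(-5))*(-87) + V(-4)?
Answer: 6517/3 ≈ 2172.3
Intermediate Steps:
V(f) = 2*f/3 (V(f) = (2*f)/3 = 2*f/3)
(5*(-5))*(-87) + V(-4) = (5*(-5))*(-87) + (⅔)*(-4) = -25*(-87) - 8/3 = 2175 - 8/3 = 6517/3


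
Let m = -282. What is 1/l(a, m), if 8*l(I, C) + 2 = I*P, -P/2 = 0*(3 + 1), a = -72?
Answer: -4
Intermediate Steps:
P = 0 (P = -0*(3 + 1) = -0*4 = -2*0 = 0)
l(I, C) = -¼ (l(I, C) = -¼ + (I*0)/8 = -¼ + (⅛)*0 = -¼ + 0 = -¼)
1/l(a, m) = 1/(-¼) = -4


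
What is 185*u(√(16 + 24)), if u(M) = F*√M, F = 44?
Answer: 8140*2^(¾)*5^(¼) ≈ 20471.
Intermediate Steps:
u(M) = 44*√M
185*u(√(16 + 24)) = 185*(44*√(√(16 + 24))) = 185*(44*√(√40)) = 185*(44*√(2*√10)) = 185*(44*(2^(¾)*5^(¼))) = 185*(44*2^(¾)*5^(¼)) = 8140*2^(¾)*5^(¼)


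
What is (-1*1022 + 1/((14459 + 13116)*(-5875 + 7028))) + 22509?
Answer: 683157140826/31793975 ≈ 21487.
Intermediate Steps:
(-1*1022 + 1/((14459 + 13116)*(-5875 + 7028))) + 22509 = (-1022 + 1/(27575*1153)) + 22509 = (-1022 + 1/31793975) + 22509 = -32493442449/31793975 + 22509 = 683157140826/31793975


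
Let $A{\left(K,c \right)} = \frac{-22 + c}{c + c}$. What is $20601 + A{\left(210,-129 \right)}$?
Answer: $\frac{5315209}{258} \approx 20602.0$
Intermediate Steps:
$A{\left(K,c \right)} = \frac{-22 + c}{2 c}$
$20601 + A{\left(210,-129 \right)} = 20601 + \frac{-22 - 129}{2 \left(-129\right)} = 20601 + \frac{1}{2} \left(- \frac{1}{129}\right) \left(-151\right) = 20601 + \frac{151}{258} = \frac{5315209}{258}$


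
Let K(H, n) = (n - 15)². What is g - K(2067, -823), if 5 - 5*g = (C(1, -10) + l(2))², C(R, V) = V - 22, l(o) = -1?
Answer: -3512304/5 ≈ -7.0246e+5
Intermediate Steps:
C(R, V) = -22 + V
K(H, n) = (-15 + n)²
g = -1084/5 (g = 1 - ((-22 - 10) - 1)²/5 = 1 - (-32 - 1)²/5 = 1 - ⅕*(-33)² = 1 - ⅕*1089 = 1 - 1089/5 = -1084/5 ≈ -216.80)
g - K(2067, -823) = -1084/5 - (-15 - 823)² = -1084/5 - 1*(-838)² = -1084/5 - 1*702244 = -1084/5 - 702244 = -3512304/5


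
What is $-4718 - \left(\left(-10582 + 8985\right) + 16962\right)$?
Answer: $-20083$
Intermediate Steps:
$-4718 - \left(\left(-10582 + 8985\right) + 16962\right) = -4718 - \left(-1597 + 16962\right) = -4718 - 15365 = -20083$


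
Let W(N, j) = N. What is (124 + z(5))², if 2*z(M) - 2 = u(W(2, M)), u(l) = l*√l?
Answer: (125 + √2)² ≈ 15981.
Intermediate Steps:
u(l) = l^(3/2)
z(M) = 1 + √2 (z(M) = 1 + 2^(3/2)/2 = 1 + (2*√2)/2 = 1 + √2)
(124 + z(5))² = (124 + (1 + √2))² = (125 + √2)²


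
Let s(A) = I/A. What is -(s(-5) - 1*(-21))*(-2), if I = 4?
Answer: 202/5 ≈ 40.400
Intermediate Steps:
s(A) = 4/A
-(s(-5) - 1*(-21))*(-2) = -(4/(-5) - 1*(-21))*(-2) = -(4*(-⅕) + 21)*(-2) = -(-⅘ + 21)*(-2) = -1*101/5*(-2) = -101/5*(-2) = 202/5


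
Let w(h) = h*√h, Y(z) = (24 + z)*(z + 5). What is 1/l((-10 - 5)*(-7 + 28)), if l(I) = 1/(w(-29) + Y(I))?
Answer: 90210 - 29*I*√29 ≈ 90210.0 - 156.17*I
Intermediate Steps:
Y(z) = (5 + z)*(24 + z) (Y(z) = (24 + z)*(5 + z) = (5 + z)*(24 + z))
w(h) = h^(3/2)
l(I) = 1/(120 + I² + 29*I - 29*I*√29) (l(I) = 1/((-29)^(3/2) + (120 + I² + 29*I)) = 1/(-29*I*√29 + (120 + I² + 29*I)) = 1/(120 + I² + 29*I - 29*I*√29))
1/l((-10 - 5)*(-7 + 28)) = 1/(1/(120 + ((-10 - 5)*(-7 + 28))² + 29*((-10 - 5)*(-7 + 28)) - 29*I*√29)) = 1/(1/(120 + (-15*21)² + 29*(-15*21) - 29*I*√29)) = 1/(1/(120 + (-315)² + 29*(-315) - 29*I*√29)) = 1/(1/(120 + 99225 - 9135 - 29*I*√29)) = 1/(1/(90210 - 29*I*√29)) = 90210 - 29*I*√29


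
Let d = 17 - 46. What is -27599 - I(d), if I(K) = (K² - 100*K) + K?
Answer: -31311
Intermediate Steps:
d = -29
I(K) = K² - 99*K
-27599 - I(d) = -27599 - (-29)*(-99 - 29) = -27599 - (-29)*(-128) = -27599 - 1*3712 = -27599 - 3712 = -31311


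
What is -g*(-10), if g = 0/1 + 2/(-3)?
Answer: -20/3 ≈ -6.6667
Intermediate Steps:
g = -2/3 (g = 0*1 + 2*(-1/3) = 0 - 2/3 = -2/3 ≈ -0.66667)
-g*(-10) = -1*(-2/3)*(-10) = (2/3)*(-10) = -20/3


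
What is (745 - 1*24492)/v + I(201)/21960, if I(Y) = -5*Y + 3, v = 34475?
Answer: -18534269/25235700 ≈ -0.73445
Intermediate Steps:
I(Y) = 3 - 5*Y
(745 - 1*24492)/v + I(201)/21960 = (745 - 1*24492)/34475 + (3 - 5*201)/21960 = (745 - 24492)*(1/34475) + (3 - 1005)*(1/21960) = -23747*1/34475 - 1002*1/21960 = -23747/34475 - 167/3660 = -18534269/25235700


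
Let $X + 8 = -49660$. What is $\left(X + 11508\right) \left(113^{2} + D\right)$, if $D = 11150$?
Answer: $-912749040$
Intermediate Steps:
$X = -49668$ ($X = -8 - 49660 = -49668$)
$\left(X + 11508\right) \left(113^{2} + D\right) = \left(-49668 + 11508\right) \left(113^{2} + 11150\right) = - 38160 \left(12769 + 11150\right) = \left(-38160\right) 23919 = -912749040$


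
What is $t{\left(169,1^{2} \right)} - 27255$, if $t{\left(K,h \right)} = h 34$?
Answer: $-27221$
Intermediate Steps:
$t{\left(K,h \right)} = 34 h$
$t{\left(169,1^{2} \right)} - 27255 = 34 \cdot 1^{2} - 27255 = 34 \cdot 1 - 27255 = 34 - 27255 = -27221$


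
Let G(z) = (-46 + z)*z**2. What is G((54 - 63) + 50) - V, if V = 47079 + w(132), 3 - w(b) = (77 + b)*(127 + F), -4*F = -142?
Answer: -43049/2 ≈ -21525.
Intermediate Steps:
F = 71/2 (F = -1/4*(-142) = 71/2 ≈ 35.500)
w(b) = -25019/2 - 325*b/2 (w(b) = 3 - (77 + b)*(127 + 71/2) = 3 - (77 + b)*325/2 = 3 - (25025/2 + 325*b/2) = 3 + (-25025/2 - 325*b/2) = -25019/2 - 325*b/2)
G(z) = z**2*(-46 + z)
V = 26239/2 (V = 47079 + (-25019/2 - 325/2*132) = 47079 + (-25019/2 - 21450) = 47079 - 67919/2 = 26239/2 ≈ 13120.)
G((54 - 63) + 50) - V = ((54 - 63) + 50)**2*(-46 + ((54 - 63) + 50)) - 1*26239/2 = (-9 + 50)**2*(-46 + (-9 + 50)) - 26239/2 = 41**2*(-46 + 41) - 26239/2 = 1681*(-5) - 26239/2 = -8405 - 26239/2 = -43049/2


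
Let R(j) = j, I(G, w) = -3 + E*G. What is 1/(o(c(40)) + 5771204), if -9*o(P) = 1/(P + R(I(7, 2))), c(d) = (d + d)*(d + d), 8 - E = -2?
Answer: 58203/335901386411 ≈ 1.7327e-7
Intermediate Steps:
E = 10 (E = 8 - 1*(-2) = 8 + 2 = 10)
I(G, w) = -3 + 10*G
c(d) = 4*d**2 (c(d) = (2*d)*(2*d) = 4*d**2)
o(P) = -1/(9*(67 + P)) (o(P) = -1/(9*(P + (-3 + 10*7))) = -1/(9*(P + (-3 + 70))) = -1/(9*(P + 67)) = -1/(9*(67 + P)))
1/(o(c(40)) + 5771204) = 1/(-1/(603 + 9*(4*40**2)) + 5771204) = 1/(-1/(603 + 9*(4*1600)) + 5771204) = 1/(-1/(603 + 9*6400) + 5771204) = 1/(-1/(603 + 57600) + 5771204) = 1/(-1/58203 + 5771204) = 1/(335901386411/58203) = 58203/335901386411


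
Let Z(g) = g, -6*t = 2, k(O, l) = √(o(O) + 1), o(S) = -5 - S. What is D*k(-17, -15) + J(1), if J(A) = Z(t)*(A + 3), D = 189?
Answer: -4/3 + 189*√13 ≈ 680.12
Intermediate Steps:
k(O, l) = √(-4 - O) (k(O, l) = √((-5 - O) + 1) = √(-4 - O))
t = -⅓ (t = -⅙*2 = -⅓ ≈ -0.33333)
J(A) = -1 - A/3 (J(A) = -(A + 3)/3 = -(3 + A)/3 = -1 - A/3)
D*k(-17, -15) + J(1) = 189*√(-4 - 1*(-17)) + (-1 - ⅓*1) = 189*√(-4 + 17) + (-1 - ⅓) = 189*√13 - 4/3 = -4/3 + 189*√13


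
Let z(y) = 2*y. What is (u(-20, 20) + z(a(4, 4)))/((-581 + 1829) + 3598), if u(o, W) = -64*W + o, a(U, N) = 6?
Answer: -644/2423 ≈ -0.26579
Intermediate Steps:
u(o, W) = o - 64*W
(u(-20, 20) + z(a(4, 4)))/((-581 + 1829) + 3598) = ((-20 - 64*20) + 2*6)/((-581 + 1829) + 3598) = ((-20 - 1280) + 12)/(1248 + 3598) = (-1300 + 12)/4846 = -1288*1/4846 = -644/2423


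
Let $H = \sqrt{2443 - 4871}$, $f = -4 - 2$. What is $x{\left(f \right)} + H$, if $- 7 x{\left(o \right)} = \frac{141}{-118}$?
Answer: $\frac{141}{826} + 2 i \sqrt{607} \approx 0.1707 + 49.275 i$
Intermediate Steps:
$f = -6$ ($f = -4 - 2 = -6$)
$x{\left(o \right)} = \frac{141}{826}$ ($x{\left(o \right)} = - \frac{141 \frac{1}{-118}}{7} = - \frac{141 \left(- \frac{1}{118}\right)}{7} = \left(- \frac{1}{7}\right) \left(- \frac{141}{118}\right) = \frac{141}{826}$)
$H = 2 i \sqrt{607}$ ($H = \sqrt{-2428} = 2 i \sqrt{607} \approx 49.275 i$)
$x{\left(f \right)} + H = \frac{141}{826} + 2 i \sqrt{607}$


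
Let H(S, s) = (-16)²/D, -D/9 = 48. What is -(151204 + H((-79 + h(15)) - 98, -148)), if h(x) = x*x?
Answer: -4082492/27 ≈ -1.5120e+5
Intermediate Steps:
D = -432 (D = -9*48 = -432)
h(x) = x²
H(S, s) = -16/27 (H(S, s) = (-16)²/(-432) = 256*(-1/432) = -16/27)
-(151204 + H((-79 + h(15)) - 98, -148)) = -(151204 - 16/27) = -1*4082492/27 = -4082492/27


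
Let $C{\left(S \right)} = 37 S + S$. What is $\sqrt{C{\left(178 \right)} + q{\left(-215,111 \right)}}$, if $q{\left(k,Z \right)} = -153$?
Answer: $\sqrt{6611} \approx 81.308$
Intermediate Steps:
$C{\left(S \right)} = 38 S$
$\sqrt{C{\left(178 \right)} + q{\left(-215,111 \right)}} = \sqrt{38 \cdot 178 - 153} = \sqrt{6764 - 153} = \sqrt{6611}$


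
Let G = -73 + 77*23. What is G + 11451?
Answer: 13149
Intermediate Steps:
G = 1698 (G = -73 + 1771 = 1698)
G + 11451 = 1698 + 11451 = 13149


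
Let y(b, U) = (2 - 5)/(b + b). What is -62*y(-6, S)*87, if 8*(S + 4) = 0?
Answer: -2697/2 ≈ -1348.5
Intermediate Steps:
S = -4 (S = -4 + (⅛)*0 = -4 + 0 = -4)
y(b, U) = -3/(2*b) (y(b, U) = -3*1/(2*b) = -3/(2*b))
-62*y(-6, S)*87 = -(-93)/(-6)*87 = -(-93)*(-1)/6*87 = -62*¼*87 = -31/2*87 = -2697/2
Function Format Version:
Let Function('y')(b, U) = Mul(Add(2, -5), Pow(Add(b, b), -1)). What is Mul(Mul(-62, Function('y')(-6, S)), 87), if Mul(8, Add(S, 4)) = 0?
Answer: Rational(-2697, 2) ≈ -1348.5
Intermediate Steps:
S = -4 (S = Add(-4, Mul(Rational(1, 8), 0)) = Add(-4, 0) = -4)
Function('y')(b, U) = Mul(Rational(-3, 2), Pow(b, -1)) (Function('y')(b, U) = Mul(-3, Pow(Mul(2, b), -1)) = Mul(-3, Mul(Rational(1, 2), Pow(b, -1))) = Mul(Rational(-3, 2), Pow(b, -1)))
Mul(Mul(-62, Function('y')(-6, S)), 87) = Mul(Mul(-62, Mul(Rational(-3, 2), Pow(-6, -1))), 87) = Mul(Mul(-62, Mul(Rational(-3, 2), Rational(-1, 6))), 87) = Mul(Mul(-62, Rational(1, 4)), 87) = Mul(Rational(-31, 2), 87) = Rational(-2697, 2)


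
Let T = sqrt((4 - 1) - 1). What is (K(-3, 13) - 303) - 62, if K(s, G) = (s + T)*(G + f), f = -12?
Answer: -368 + sqrt(2) ≈ -366.59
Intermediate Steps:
T = sqrt(2) (T = sqrt(3 - 1) = sqrt(2) ≈ 1.4142)
K(s, G) = (-12 + G)*(s + sqrt(2)) (K(s, G) = (s + sqrt(2))*(G - 12) = (s + sqrt(2))*(-12 + G) = (-12 + G)*(s + sqrt(2)))
(K(-3, 13) - 303) - 62 = ((-12*(-3) - 12*sqrt(2) + 13*(-3) + 13*sqrt(2)) - 303) - 62 = ((36 - 12*sqrt(2) - 39 + 13*sqrt(2)) - 303) - 62 = ((-3 + sqrt(2)) - 303) - 62 = (-306 + sqrt(2)) - 62 = -368 + sqrt(2)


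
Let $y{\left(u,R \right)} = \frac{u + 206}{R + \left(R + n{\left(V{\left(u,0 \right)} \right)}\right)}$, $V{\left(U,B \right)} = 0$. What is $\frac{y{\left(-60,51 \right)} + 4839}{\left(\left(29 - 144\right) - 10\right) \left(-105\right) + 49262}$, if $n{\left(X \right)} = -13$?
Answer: $\frac{430817}{5552443} \approx 0.07759$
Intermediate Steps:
$y{\left(u,R \right)} = \frac{206 + u}{-13 + 2 R}$ ($y{\left(u,R \right)} = \frac{u + 206}{R + \left(R - 13\right)} = \frac{206 + u}{R + \left(-13 + R\right)} = \frac{206 + u}{-13 + 2 R}$)
$\frac{y{\left(-60,51 \right)} + 4839}{\left(\left(29 - 144\right) - 10\right) \left(-105\right) + 49262} = \frac{\frac{206 - 60}{-13 + 2 \cdot 51} + 4839}{\left(\left(29 - 144\right) - 10\right) \left(-105\right) + 49262} = \frac{\frac{1}{-13 + 102} \cdot 146 + 4839}{\left(-115 - 10\right) \left(-105\right) + 49262} = \frac{\frac{1}{89} \cdot 146 + 4839}{\left(-125\right) \left(-105\right) + 49262} = \frac{\frac{1}{89} \cdot 146 + 4839}{13125 + 49262} = \frac{\frac{146}{89} + 4839}{62387} = \frac{430817}{89} \cdot \frac{1}{62387} = \frac{430817}{5552443}$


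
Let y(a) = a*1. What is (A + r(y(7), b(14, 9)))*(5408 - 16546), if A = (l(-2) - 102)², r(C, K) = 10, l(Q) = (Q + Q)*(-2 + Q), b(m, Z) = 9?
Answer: -82488028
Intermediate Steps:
y(a) = a
l(Q) = 2*Q*(-2 + Q) (l(Q) = (2*Q)*(-2 + Q) = 2*Q*(-2 + Q))
A = 7396 (A = (2*(-2)*(-2 - 2) - 102)² = (2*(-2)*(-4) - 102)² = (16 - 102)² = (-86)² = 7396)
(A + r(y(7), b(14, 9)))*(5408 - 16546) = (7396 + 10)*(5408 - 16546) = 7406*(-11138) = -82488028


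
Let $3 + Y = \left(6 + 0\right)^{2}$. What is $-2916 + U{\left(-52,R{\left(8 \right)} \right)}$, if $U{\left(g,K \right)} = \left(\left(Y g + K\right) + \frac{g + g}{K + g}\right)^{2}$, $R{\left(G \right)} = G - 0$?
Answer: $\frac{351659808}{121} \approx 2.9063 \cdot 10^{6}$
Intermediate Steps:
$R{\left(G \right)} = G$ ($R{\left(G \right)} = G + 0 = G$)
$Y = 33$ ($Y = -3 + \left(6 + 0\right)^{2} = -3 + 6^{2} = -3 + 36 = 33$)
$U{\left(g,K \right)} = \left(K + 33 g + \frac{2 g}{K + g}\right)^{2}$ ($U{\left(g,K \right)} = \left(\left(33 g + K\right) + \frac{g + g}{K + g}\right)^{2} = \left(\left(K + 33 g\right) + \frac{2 g}{K + g}\right)^{2} = \left(K + 33 g + \frac{2 g}{K + g}\right)^{2}$)
$-2916 + U{\left(-52,R{\left(8 \right)} \right)} = -2916 + \frac{\left(8^{2} + 2 \left(-52\right) + 33 \left(-52\right)^{2} + 34 \cdot 8 \left(-52\right)\right)^{2}}{\left(8 - 52\right)^{2}} = -2916 + \frac{\left(64 - 104 + 33 \cdot 2704 - 14144\right)^{2}}{1936} = -2916 + \frac{\left(64 - 104 + 89232 - 14144\right)^{2}}{1936} = -2916 + \frac{75048^{2}}{1936} = -2916 + \frac{1}{1936} \cdot 5632202304 = -2916 + \frac{352012644}{121} = \frac{351659808}{121}$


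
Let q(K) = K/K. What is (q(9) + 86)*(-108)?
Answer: -9396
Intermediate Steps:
q(K) = 1
(q(9) + 86)*(-108) = (1 + 86)*(-108) = 87*(-108) = -9396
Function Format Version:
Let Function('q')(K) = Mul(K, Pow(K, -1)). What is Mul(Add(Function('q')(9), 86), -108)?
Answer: -9396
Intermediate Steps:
Function('q')(K) = 1
Mul(Add(Function('q')(9), 86), -108) = Mul(Add(1, 86), -108) = Mul(87, -108) = -9396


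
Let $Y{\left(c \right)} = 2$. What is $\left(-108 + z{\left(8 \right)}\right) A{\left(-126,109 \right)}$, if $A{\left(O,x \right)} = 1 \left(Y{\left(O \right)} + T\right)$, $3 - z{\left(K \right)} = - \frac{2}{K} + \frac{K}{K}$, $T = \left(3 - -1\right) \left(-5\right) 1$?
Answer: $\frac{3807}{2} \approx 1903.5$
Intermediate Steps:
$T = -20$ ($T = \left(3 + 1\right) \left(-5\right) 1 = 4 \left(-5\right) 1 = \left(-20\right) 1 = -20$)
$z{\left(K \right)} = 2 + \frac{2}{K}$ ($z{\left(K \right)} = 3 - \left(- \frac{2}{K} + \frac{K}{K}\right) = 3 - \left(- \frac{2}{K} + 1\right) = 3 - \left(1 - \frac{2}{K}\right) = 2 + \frac{2}{K}$)
$A{\left(O,x \right)} = -18$ ($A{\left(O,x \right)} = 1 \left(2 - 20\right) = 1 \left(-18\right) = -18$)
$\left(-108 + z{\left(8 \right)}\right) A{\left(-126,109 \right)} = \left(-108 + \left(2 + \frac{2}{8}\right)\right) \left(-18\right) = \left(-108 + \left(2 + 2 \cdot \frac{1}{8}\right)\right) \left(-18\right) = \left(-108 + \left(2 + \frac{1}{4}\right)\right) \left(-18\right) = \left(-108 + \frac{9}{4}\right) \left(-18\right) = \left(- \frac{423}{4}\right) \left(-18\right) = \frac{3807}{2}$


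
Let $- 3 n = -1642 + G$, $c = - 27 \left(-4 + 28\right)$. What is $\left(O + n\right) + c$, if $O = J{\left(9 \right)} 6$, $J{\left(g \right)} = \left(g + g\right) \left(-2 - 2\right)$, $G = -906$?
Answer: $- \frac{692}{3} \approx -230.67$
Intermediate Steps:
$c = -648$ ($c = \left(-27\right) 24 = -648$)
$J{\left(g \right)} = - 8 g$ ($J{\left(g \right)} = 2 g \left(-4\right) = - 8 g$)
$n = \frac{2548}{3}$ ($n = - \frac{-1642 - 906}{3} = \left(- \frac{1}{3}\right) \left(-2548\right) = \frac{2548}{3} \approx 849.33$)
$O = -432$ ($O = \left(-8\right) 9 \cdot 6 = \left(-72\right) 6 = -432$)
$\left(O + n\right) + c = \left(-432 + \frac{2548}{3}\right) - 648 = \frac{1252}{3} - 648 = - \frac{692}{3}$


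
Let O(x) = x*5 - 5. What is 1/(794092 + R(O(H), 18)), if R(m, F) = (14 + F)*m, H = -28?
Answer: 1/789452 ≈ 1.2667e-6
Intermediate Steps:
O(x) = -5 + 5*x (O(x) = 5*x - 5 = -5 + 5*x)
R(m, F) = m*(14 + F)
1/(794092 + R(O(H), 18)) = 1/(794092 + (-5 + 5*(-28))*(14 + 18)) = 1/(794092 + (-5 - 140)*32) = 1/(794092 - 145*32) = 1/(794092 - 4640) = 1/789452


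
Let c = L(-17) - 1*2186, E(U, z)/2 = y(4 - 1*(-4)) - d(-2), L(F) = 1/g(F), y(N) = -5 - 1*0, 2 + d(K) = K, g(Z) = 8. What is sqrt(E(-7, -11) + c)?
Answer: I*sqrt(35006)/4 ≈ 46.775*I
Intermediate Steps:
d(K) = -2 + K
y(N) = -5 (y(N) = -5 + 0 = -5)
L(F) = 1/8
E(U, z) = -2 (E(U, z) = 2*(-5 - (-2 - 2)) = 2*(-5 - 1*(-4)) = 2*(-5 + 4) = 2*(-1) = -2)
c = -17487/8 (c = 1/8 - 1*2186 = 1/8 - 2186 = -17487/8 ≈ -2185.9)
sqrt(E(-7, -11) + c) = sqrt(-2 - 17487/8) = sqrt(-17503/8) = I*sqrt(35006)/4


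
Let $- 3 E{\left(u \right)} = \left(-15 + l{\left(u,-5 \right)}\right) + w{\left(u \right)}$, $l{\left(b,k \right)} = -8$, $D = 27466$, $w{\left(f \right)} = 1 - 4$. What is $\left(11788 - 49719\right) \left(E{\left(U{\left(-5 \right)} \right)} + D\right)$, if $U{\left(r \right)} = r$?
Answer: $- \frac{3126424744}{3} \approx -1.0421 \cdot 10^{9}$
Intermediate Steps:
$w{\left(f \right)} = -3$
$E{\left(u \right)} = \frac{26}{3}$ ($E{\left(u \right)} = - \frac{\left(-15 - 8\right) - 3}{3} = - \frac{-23 - 3}{3} = \left(- \frac{1}{3}\right) \left(-26\right) = \frac{26}{3}$)
$\left(11788 - 49719\right) \left(E{\left(U{\left(-5 \right)} \right)} + D\right) = \left(11788 - 49719\right) \left(\frac{26}{3} + 27466\right) = \left(-37931\right) \frac{82424}{3} = - \frac{3126424744}{3}$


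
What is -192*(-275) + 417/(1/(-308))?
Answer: -75636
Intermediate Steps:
-192*(-275) + 417/(1/(-308)) = 52800 + 417/(-1/308) = 52800 + 417*(-308) = 52800 - 128436 = -75636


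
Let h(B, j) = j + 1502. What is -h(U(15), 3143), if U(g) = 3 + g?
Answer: -4645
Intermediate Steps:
h(B, j) = 1502 + j
-h(U(15), 3143) = -(1502 + 3143) = -1*4645 = -4645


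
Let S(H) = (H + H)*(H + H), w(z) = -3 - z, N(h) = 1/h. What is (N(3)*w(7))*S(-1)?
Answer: -40/3 ≈ -13.333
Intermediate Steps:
S(H) = 4*H² (S(H) = (2*H)*(2*H) = 4*H²)
(N(3)*w(7))*S(-1) = ((-3 - 1*7)/3)*(4*(-1)²) = ((-3 - 7)/3)*(4*1) = ((⅓)*(-10))*4 = -10/3*4 = -40/3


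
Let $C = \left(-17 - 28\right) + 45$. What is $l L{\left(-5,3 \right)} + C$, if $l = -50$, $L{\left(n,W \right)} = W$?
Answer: $-150$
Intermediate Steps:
$C = 0$ ($C = -45 + 45 = 0$)
$l L{\left(-5,3 \right)} + C = \left(-50\right) 3 + 0 = -150 + 0 = -150$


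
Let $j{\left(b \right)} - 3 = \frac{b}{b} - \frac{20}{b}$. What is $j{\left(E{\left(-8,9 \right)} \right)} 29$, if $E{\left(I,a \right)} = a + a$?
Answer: $\frac{754}{9} \approx 83.778$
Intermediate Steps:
$E{\left(I,a \right)} = 2 a$
$j{\left(b \right)} = 4 - \frac{20}{b}$ ($j{\left(b \right)} = 3 - \left(\frac{20}{b} - \frac{b}{b}\right) = 3 + \left(1 - \frac{20}{b}\right) = 4 - \frac{20}{b}$)
$j{\left(E{\left(-8,9 \right)} \right)} 29 = \left(4 - \frac{20}{2 \cdot 9}\right) 29 = \left(4 - \frac{20}{18}\right) 29 = \left(4 - \frac{10}{9}\right) 29 = \frac{26}{9} \cdot 29 = \frac{754}{9}$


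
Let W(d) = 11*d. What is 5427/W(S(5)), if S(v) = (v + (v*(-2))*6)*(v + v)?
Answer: -5427/6050 ≈ -0.89703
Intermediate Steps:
S(v) = -22*v² (S(v) = (v - 2*v*6)*(2*v) = (v - 12*v)*(2*v) = (-11*v)*(2*v) = -22*v²)
5427/W(S(5)) = 5427/((11*(-22*5²))) = 5427/((11*(-22*25))) = 5427/((11*(-550))) = 5427/(-6050) = 5427*(-1/6050) = -5427/6050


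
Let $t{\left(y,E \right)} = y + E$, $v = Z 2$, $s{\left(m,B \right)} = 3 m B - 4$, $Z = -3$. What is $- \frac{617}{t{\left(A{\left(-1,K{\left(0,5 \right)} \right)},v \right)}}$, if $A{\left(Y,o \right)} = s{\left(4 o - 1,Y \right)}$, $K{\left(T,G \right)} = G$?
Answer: $\frac{617}{67} \approx 9.209$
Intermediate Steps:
$s{\left(m,B \right)} = -4 + 3 B m$ ($s{\left(m,B \right)} = 3 B m - 4 = -4 + 3 B m$)
$A{\left(Y,o \right)} = -4 + 3 Y \left(-1 + 4 o\right)$ ($A{\left(Y,o \right)} = -4 + 3 Y \left(4 o - 1\right) = -4 + 3 Y \left(-1 + 4 o\right)$)
$v = -6$ ($v = \left(-3\right) 2 = -6$)
$t{\left(y,E \right)} = E + y$
$- \frac{617}{t{\left(A{\left(-1,K{\left(0,5 \right)} \right)},v \right)}} = - \frac{617}{-6 + \left(-4 + 3 \left(-1\right) \left(-1 + 4 \cdot 5\right)\right)} = - \frac{617}{-6 + \left(-4 + 3 \left(-1\right) \left(-1 + 20\right)\right)} = - \frac{617}{-6 + \left(-4 + 3 \left(-1\right) 19\right)} = - \frac{617}{-6 - 61} = - \frac{617}{-67} = \left(-617\right) \left(- \frac{1}{67}\right) = \frac{617}{67}$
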